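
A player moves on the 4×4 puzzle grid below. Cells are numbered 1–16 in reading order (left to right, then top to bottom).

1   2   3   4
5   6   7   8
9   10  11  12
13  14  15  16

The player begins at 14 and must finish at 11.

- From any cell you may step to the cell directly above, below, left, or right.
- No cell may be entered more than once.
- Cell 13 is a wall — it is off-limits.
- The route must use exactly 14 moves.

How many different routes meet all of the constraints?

3

Need simple routes of exactly 14 moves from 14 to 11 (Manhattan distance 2, so 6 moves are spent on a detour and 6 undoing it).
Enumerating: 14 10 9 5 1 2 6 7 3 4 8 12 16 15 11 | 14 15 16 12 8 4 3 7 6 2 1 5 9 10 11 | 14 15 16 12 8 4 3 2 1 5 9 10 6 7 11.
That gives 3 routes.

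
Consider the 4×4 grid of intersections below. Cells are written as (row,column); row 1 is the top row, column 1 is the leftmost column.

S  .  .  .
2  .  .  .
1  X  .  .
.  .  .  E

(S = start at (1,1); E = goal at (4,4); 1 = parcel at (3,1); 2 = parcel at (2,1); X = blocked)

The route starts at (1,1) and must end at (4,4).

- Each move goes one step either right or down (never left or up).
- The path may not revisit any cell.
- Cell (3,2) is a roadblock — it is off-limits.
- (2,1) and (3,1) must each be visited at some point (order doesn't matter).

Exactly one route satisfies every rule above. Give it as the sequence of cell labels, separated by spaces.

(1,1) (2,1) (3,1) (4,1) (4,2) (4,3) (4,4)

Moves only go right or down, so the column and row indices never decrease.
Route from (1,1): down 3 to (4,1), right 3 to (4,4) — 6 moves in all.
Check: all required cells visited.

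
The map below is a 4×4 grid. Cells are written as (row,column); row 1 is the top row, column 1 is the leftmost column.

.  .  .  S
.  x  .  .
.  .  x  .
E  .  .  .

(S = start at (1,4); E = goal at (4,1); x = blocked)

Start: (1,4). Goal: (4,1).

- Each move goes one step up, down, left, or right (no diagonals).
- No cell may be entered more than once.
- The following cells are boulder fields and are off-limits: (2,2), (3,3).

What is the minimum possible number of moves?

6

The Manhattan distance from (1,4) to (4,1) is |1−4| + |4−1| = 6, so at least 6 moves are needed.
A route of 6 moves achieves this: (1,4) → (2,4) → (3,4) → (4,4) → (4,3) → (4,2) → (4,1).
Since 6 matches the lower bound, it is optimal.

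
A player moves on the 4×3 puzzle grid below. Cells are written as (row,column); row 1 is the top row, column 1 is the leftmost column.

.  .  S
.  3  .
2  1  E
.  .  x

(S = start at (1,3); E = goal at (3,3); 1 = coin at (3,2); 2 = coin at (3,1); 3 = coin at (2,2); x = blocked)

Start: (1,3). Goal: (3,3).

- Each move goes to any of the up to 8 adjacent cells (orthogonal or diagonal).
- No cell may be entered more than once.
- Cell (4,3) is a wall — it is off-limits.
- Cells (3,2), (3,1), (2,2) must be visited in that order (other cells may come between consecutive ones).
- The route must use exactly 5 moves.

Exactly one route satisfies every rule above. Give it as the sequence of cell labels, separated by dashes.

(1,3) - (2,3) - (3,2) - (3,1) - (2,2) - (3,3)

The waypoints must appear in the order (3,2), (3,1), (2,2), with no cell reused.
Route from (1,3): down to (2,3), down-left to (3,2), left to (3,1), up-right to (2,2), down-right to (3,3) — 5 moves in all.
Check: order respected (1 at step 2, 2 at step 3, 3 at step 4); 5 moves as required.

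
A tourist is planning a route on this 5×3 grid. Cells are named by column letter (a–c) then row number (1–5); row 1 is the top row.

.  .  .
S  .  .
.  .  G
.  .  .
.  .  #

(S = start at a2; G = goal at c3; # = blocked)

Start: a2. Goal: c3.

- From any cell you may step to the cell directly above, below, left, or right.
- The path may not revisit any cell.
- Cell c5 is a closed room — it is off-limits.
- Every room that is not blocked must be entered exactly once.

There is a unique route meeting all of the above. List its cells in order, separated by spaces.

a2 a1 b1 c1 c2 b2 b3 a3 a4 a5 b5 b4 c4 c3

Need to visit all 14 open cells exactly once, starting at a2 and ending at c3.
Cell c1 has only two open neighbours (c2 and b1), so the path must pass straight through it: one of those is the cell it's entered from and the other is where it exits.
Route from a2: up 1 to a1, right 2 to c1, down 1 to c2, left 1 to b2, down 1 to b3, left 1 to a3, down 2 to a5, right 1 to b5, up 1 to b4, right 1 to c4, up 1 to c3 — 13 moves in all.
Check: all 14 open cells covered.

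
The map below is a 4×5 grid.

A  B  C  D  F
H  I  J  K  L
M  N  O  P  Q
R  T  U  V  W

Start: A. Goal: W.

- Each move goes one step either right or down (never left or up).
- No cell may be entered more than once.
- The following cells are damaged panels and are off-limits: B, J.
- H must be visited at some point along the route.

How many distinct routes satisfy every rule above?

9

A right/down-only route from A to W makes exactly 3 down-moves and 4 right-moves in some order.
With no other constraints that would be C(7,3) = 35 routes.
Split at H and multiply the segment counts (each segment already excludes blocked cells): A→H: 1; H→W: 9; product = 9.
That gives 9 routes.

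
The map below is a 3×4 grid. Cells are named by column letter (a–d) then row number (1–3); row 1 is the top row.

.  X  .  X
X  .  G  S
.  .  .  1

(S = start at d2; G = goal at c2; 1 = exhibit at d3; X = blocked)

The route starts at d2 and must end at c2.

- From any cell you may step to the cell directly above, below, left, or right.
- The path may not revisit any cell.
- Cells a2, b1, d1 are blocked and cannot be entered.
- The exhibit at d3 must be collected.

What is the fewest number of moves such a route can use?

3

Any route passes through d3 somewhere between d2 and c2. Summing Manhattan distances along the two legs (d2 → d3 → c2) gives a lower bound of 1 + 2 = 3 moves.
A route of 3 moves achieves this: d2 → d3 → c3 → c2.
Since 3 matches the lower bound, it is optimal.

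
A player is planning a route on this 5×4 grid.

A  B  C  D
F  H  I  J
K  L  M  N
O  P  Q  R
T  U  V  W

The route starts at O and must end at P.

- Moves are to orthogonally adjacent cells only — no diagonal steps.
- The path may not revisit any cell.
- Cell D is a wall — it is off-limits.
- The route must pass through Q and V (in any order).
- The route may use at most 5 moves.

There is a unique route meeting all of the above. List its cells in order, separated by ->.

O -> T -> U -> V -> Q -> P

The 5-move cap with required stops at Q, V leaves no slack for detours.
Route from O: down to T, 2× right (reaching V), up to Q, left to P — 5 moves in all.
Check: all required cells visited; 5 ≤ 5 moves.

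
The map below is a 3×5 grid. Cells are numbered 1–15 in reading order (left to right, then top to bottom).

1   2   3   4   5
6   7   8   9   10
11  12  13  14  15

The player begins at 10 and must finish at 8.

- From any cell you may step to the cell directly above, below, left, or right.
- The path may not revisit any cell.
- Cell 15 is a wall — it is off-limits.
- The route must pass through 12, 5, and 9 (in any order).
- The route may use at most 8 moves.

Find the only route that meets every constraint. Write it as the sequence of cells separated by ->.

The budget equals the shortest possible length, so every move has to be on a shortest route through the required cells.
Route from 10: up 1 to 5, left 1 to 4, down 2 to 14, left 2 to 12, up 1 to 7, right 1 to 8 — 8 moves in all.
Check: all required cells visited; 8 ≤ 8 moves.

10 -> 5 -> 4 -> 9 -> 14 -> 13 -> 12 -> 7 -> 8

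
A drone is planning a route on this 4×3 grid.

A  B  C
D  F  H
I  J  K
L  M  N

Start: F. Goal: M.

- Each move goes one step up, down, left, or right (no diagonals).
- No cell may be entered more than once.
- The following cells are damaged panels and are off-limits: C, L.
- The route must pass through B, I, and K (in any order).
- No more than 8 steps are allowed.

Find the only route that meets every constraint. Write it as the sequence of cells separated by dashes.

The budget equals the shortest possible length, so every move has to be on a shortest route through the required cells.
Route from F: up to B, left to A, 2× down (reaching I), 2× right (reaching K), down to N, left to M — 8 moves in all.
Check: all required cells visited; 8 ≤ 8 moves.

F - B - A - D - I - J - K - N - M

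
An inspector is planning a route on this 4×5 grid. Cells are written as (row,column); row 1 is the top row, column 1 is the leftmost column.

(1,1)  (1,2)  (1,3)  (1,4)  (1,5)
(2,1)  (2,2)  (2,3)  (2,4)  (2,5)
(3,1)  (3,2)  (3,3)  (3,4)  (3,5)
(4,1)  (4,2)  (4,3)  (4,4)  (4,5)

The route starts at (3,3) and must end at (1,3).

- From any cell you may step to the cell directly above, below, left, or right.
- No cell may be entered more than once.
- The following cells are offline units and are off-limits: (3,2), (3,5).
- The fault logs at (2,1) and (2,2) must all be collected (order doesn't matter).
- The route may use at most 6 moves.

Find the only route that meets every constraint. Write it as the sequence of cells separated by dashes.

The budget equals the shortest possible length, so every move has to be on a shortest route through the required cells.
Route from (3,3): up 1 to (2,3), left 2 to (2,1), up 1 to (1,1), right 2 to (1,3) — 6 moves in all.
Check: all required cells visited; 6 ≤ 6 moves.

(3,3) - (2,3) - (2,2) - (2,1) - (1,1) - (1,2) - (1,3)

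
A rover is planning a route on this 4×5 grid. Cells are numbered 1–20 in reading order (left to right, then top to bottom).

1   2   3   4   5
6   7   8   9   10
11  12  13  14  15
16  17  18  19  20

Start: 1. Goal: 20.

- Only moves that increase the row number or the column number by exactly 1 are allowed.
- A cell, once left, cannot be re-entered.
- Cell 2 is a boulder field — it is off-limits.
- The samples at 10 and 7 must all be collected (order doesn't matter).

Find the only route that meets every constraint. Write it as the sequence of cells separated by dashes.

Moves only go right or down, so the column and row indices never decrease.
Route from 1: down to 6, 4× right (reaching 10), 2× down (reaching 20) — 7 moves in all.
Check: all required cells visited.

1 - 6 - 7 - 8 - 9 - 10 - 15 - 20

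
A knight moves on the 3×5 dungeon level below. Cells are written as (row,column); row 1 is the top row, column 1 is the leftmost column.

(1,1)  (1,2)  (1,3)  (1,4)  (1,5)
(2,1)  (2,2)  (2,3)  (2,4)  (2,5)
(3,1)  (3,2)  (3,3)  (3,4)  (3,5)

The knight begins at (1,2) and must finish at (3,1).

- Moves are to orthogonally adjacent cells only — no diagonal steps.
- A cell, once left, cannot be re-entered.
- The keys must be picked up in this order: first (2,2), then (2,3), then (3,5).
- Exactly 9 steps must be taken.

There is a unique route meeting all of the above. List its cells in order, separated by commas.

The waypoints must appear in the order (2,2), (2,3), (3,5), with no cell reused.
Route from (1,2): down 1 to (2,2), right 3 to (2,5), down 1 to (3,5), left 4 to (3,1) — 9 moves in all.
Check: order respected ((2,2) at step 1, (2,3) at step 2, (3,5) at step 5); 9 moves as required.

(1,2), (2,2), (2,3), (2,4), (2,5), (3,5), (3,4), (3,3), (3,2), (3,1)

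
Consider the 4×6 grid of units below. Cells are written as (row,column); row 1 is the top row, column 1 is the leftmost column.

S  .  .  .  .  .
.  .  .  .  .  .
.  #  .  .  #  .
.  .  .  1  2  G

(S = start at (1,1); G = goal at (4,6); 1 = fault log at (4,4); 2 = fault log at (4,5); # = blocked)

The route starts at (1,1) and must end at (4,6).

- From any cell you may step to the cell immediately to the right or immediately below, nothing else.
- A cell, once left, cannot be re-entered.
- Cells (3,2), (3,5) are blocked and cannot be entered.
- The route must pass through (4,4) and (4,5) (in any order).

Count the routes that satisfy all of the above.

A right/down-only route from (1,1) to (4,6) makes exactly 3 down-moves and 5 right-moves in some order.
With no other constraints that would be C(8,3) = 56 routes.
A monotone route can only reach the required cells in the order (4,4), (4,5), so split there and multiply the segment counts (each segment already excludes blocked cells): (1,1)→(4,4): 11; (4,4)→(4,5): 1; (4,5)→(4,6): 1; product = 11.
That gives 11 routes.

11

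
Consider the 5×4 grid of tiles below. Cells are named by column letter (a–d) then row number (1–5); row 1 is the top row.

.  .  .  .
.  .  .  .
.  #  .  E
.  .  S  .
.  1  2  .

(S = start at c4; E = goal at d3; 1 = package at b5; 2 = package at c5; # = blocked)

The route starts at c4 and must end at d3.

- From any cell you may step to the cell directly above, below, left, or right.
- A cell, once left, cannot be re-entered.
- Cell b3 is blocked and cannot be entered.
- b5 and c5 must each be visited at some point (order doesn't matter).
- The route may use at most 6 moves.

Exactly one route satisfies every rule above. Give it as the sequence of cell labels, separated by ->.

c4 -> b4 -> b5 -> c5 -> d5 -> d4 -> d3

Any route must reach b5 and c5 and still end at d3 within 6 moves, so the order of the required stops is forced.
Route from c4: left 1 to b4, down 1 to b5, right 2 to d5, up 2 to d3 — 6 moves in all.
Check: all required cells visited; 6 ≤ 6 moves.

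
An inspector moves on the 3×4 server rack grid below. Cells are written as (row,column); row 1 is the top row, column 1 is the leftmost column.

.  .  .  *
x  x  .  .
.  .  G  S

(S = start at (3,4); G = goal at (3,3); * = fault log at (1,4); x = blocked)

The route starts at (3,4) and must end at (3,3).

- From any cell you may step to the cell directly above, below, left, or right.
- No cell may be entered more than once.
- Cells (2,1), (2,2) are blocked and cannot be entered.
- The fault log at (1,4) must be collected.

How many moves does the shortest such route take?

5

Any route passes through (1,4) somewhere between (3,4) and (3,3). Summing Manhattan distances along the two legs ((3,4) → (1,4) → (3,3)) gives a lower bound of 2 + 3 = 5 moves.
A route of 5 moves achieves this: (3,4) → (2,4) → (1,4) → (1,3) → (2,3) → (3,3).
Since 5 matches the lower bound, it is optimal.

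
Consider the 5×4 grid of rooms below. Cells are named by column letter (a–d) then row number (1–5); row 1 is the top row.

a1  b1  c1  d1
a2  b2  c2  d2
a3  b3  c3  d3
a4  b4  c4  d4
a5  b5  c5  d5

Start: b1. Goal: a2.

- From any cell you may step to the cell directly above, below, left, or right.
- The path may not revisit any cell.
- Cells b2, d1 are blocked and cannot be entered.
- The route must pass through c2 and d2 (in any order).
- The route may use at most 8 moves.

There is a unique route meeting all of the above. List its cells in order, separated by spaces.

b1 c1 c2 d2 d3 c3 b3 a3 a2

The budget equals the shortest possible length, so every move has to be on a shortest route through the required cells.
Route from b1: right to c1, down to c2, right to d2, down to d3, 3× left (reaching a3), up to a2 — 8 moves in all.
Check: all required cells visited; 8 ≤ 8 moves.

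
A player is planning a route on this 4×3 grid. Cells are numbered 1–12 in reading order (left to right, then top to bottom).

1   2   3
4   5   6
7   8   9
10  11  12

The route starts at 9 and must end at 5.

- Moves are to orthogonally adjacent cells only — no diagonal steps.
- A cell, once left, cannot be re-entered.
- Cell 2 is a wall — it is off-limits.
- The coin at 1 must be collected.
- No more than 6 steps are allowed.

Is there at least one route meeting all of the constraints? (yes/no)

no

1 must be visited but has only one open neighbour (4), and it is neither the start nor the goal — the route would have to enter and leave through 4, re-entering it.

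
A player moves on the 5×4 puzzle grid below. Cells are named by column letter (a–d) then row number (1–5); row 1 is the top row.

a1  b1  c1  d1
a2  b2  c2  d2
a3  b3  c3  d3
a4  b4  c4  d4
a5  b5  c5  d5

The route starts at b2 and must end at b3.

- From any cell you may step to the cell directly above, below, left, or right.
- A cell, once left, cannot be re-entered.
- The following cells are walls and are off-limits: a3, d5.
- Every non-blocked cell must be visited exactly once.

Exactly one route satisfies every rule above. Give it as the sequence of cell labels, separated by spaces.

Need to visit all 18 open cells exactly once, starting at b2 and ending at b3.
Cell a4 has only two open neighbours (a5 and b4), so the path must pass straight through it: one of those is the cell it's entered from and the other is where it exits.
Route from b2: left 1 to a2, up 1 to a1, right 3 to d1, down 1 to d2, left 1 to c2, down 1 to c3, right 1 to d3, down 1 to d4, left 1 to c4, down 1 to c5, left 2 to a5, up 1 to a4, right 1 to b4, up 1 to b3 — 17 moves in all.
Check: all 18 open cells covered.

b2 a2 a1 b1 c1 d1 d2 c2 c3 d3 d4 c4 c5 b5 a5 a4 b4 b3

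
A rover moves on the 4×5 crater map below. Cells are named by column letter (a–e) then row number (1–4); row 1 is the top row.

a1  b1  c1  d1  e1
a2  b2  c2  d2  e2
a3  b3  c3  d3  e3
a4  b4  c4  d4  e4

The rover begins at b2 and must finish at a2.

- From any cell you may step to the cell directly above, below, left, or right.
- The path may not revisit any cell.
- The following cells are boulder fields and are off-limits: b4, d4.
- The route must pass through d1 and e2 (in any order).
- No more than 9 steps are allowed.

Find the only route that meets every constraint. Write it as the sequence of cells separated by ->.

Any route must reach d1 and e2 and still end at a2 within 9 moves, so the order of the required stops is forced.
Route from b2: 3× right (reaching e2), up to e1, 4× left (reaching a1), down to a2 — 9 moves in all.
Check: all required cells visited; 9 ≤ 9 moves.

b2 -> c2 -> d2 -> e2 -> e1 -> d1 -> c1 -> b1 -> a1 -> a2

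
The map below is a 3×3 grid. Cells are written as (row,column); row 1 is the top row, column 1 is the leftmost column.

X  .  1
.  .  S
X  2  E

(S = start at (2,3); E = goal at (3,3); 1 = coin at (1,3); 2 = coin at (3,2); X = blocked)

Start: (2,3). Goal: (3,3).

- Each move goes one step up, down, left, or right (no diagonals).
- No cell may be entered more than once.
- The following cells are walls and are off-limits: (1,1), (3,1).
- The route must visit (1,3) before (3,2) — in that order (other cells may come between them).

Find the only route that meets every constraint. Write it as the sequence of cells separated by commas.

The waypoints must appear in the order (1,3), (3,2), with no cell reused.
Route from (2,3): up to (1,3), left to (1,2), 2× down (reaching (3,2)), right to (3,3) — 5 moves in all.
Check: order respected (1 at step 1, 2 at step 4).

(2,3), (1,3), (1,2), (2,2), (3,2), (3,3)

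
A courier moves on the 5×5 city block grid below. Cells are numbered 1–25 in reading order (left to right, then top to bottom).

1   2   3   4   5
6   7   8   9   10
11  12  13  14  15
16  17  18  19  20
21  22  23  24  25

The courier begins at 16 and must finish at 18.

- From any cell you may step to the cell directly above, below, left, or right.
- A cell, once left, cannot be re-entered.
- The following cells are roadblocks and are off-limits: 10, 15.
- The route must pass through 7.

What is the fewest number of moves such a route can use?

6

Any route passes through 7 somewhere between 16 and 18. Summing Manhattan distances along the two legs (16 → 7 → 18) gives a lower bound of 3 + 3 = 6 moves.
A route of 6 moves achieves this: 16 → 11 → 6 → 7 → 12 → 17 → 18.
Since 6 matches the lower bound, it is optimal.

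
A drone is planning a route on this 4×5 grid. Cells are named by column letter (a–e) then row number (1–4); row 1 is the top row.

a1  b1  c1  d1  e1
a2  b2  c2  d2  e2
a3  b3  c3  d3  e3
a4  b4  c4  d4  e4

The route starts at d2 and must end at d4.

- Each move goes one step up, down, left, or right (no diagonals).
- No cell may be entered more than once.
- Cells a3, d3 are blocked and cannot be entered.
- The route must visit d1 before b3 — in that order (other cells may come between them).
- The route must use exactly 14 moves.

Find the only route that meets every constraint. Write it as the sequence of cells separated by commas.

d2, e2, e1, d1, c1, b1, a1, a2, b2, c2, c3, b3, b4, c4, d4

The waypoints must appear in the order d1, b3, with no cell reused.
Route from d2: right to e2, up to e1, 4× left (reaching a1), down to a2, 2× right (reaching c2), down to c3, left to b3, down to b4, 2× right (reaching d4) — 14 moves in all.
Check: order respected (d1 at step 3, b3 at step 11); 14 moves as required.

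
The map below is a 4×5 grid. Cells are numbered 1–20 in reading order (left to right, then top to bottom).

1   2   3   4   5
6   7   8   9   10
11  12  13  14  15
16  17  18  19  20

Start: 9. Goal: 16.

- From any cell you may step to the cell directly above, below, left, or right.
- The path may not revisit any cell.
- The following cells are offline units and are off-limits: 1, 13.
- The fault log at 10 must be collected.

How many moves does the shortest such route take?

Any route passes through 10 somewhere between 9 and 16. Summing Manhattan distances along the two legs (9 → 10 → 16) gives a lower bound of 1 + 6 = 7 moves.
A route of 7 moves achieves this: 9 → 10 → 15 → 20 → 19 → 18 → 17 → 16.
Since 7 matches the lower bound, it is optimal.

7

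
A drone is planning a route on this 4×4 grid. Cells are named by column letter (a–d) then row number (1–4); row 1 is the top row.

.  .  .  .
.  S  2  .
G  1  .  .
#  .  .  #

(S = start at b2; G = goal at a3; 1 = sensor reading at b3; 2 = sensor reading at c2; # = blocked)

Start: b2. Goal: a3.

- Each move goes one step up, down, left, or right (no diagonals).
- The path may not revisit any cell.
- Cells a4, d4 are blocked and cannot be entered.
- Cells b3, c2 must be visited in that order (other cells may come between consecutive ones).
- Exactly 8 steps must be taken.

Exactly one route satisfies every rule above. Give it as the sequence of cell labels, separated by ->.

The waypoints must appear in the order b3, c2, with no cell reused.
Route from b2: down 1 to b3, right 1 to c3, up 2 to c1, left 2 to a1, down 2 to a3 — 8 moves in all.
Check: order respected (1 at step 1, 2 at step 3); 8 moves as required.

b2 -> b3 -> c3 -> c2 -> c1 -> b1 -> a1 -> a2 -> a3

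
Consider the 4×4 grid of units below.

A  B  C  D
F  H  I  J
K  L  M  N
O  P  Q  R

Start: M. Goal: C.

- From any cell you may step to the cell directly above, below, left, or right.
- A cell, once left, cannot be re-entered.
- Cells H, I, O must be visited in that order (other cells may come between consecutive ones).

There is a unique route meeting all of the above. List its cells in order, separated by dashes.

The waypoints must appear in the order H, I, O, with no cell reused.
Route from M: left to L, up to H, 2× right (reaching J), 2× down (reaching R), 3× left (reaching O), 3× up (reaching A), 2× right (reaching C) — 14 moves in all.
Check: order respected (H at step 2, I at step 3, O at step 9).

M - L - H - I - J - N - R - Q - P - O - K - F - A - B - C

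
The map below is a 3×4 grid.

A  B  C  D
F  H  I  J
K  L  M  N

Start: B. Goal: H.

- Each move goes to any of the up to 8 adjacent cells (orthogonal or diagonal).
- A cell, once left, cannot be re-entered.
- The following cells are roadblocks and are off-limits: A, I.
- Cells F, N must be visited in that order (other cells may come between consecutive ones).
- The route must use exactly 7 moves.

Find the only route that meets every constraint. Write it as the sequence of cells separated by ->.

B -> F -> L -> M -> N -> J -> C -> H

The waypoints must appear in the order F, N, with no cell reused.
Route from B: down-left 1 to F, down-right 1 to L, right 2 to N, up 1 to J, up-left 1 to C, down-left 1 to H — 7 moves in all.
Check: order respected (F at step 1, N at step 4); 7 moves as required.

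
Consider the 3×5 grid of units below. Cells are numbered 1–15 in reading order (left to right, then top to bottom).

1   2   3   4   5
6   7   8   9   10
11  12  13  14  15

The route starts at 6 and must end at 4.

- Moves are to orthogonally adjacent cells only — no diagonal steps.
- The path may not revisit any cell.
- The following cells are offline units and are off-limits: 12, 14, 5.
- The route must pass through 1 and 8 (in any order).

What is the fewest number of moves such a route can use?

Any route passes through 1 and 8 in some order between 6 and 4. Summing Manhattan distances along each leg and taking the cheapest ordering (6 → 1 → 8 → 4) gives a lower bound of 1 + 3 + 2 = 6 moves.
A route of 6 moves achieves this: 6 → 1 → 2 → 7 → 8 → 3 → 4.
Since 6 matches the lower bound, it is optimal.

6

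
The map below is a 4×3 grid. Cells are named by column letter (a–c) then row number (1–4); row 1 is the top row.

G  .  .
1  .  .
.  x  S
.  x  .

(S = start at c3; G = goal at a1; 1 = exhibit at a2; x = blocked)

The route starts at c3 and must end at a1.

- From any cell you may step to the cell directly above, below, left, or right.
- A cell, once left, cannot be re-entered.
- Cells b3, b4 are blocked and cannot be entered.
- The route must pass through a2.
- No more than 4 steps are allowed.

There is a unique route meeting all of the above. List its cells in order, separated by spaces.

c3 c2 b2 a2 a1

Any route must reach a2 and still end at a1 within 4 moves, so the order of the required stops is forced.
Route from c3: up 1 to c2, left 2 to a2, up 1 to a1 — 4 moves in all.
Check: all required cells visited; 4 ≤ 4 moves.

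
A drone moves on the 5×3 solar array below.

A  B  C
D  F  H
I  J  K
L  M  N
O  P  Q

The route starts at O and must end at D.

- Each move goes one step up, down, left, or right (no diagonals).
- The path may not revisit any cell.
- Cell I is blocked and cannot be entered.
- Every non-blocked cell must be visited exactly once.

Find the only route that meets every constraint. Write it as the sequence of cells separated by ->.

O -> L -> M -> P -> Q -> N -> K -> J -> F -> H -> C -> B -> A -> D

Need to visit all 14 open cells exactly once, starting at O and ending at D.
Cell L has only two open neighbours (O and M), so the path must pass straight through it: one of those is the cell it's entered from and the other is where it exits.
Route from O: up to L, right to M, down to P, right to Q, 2× up (reaching K), left to J, up to F, right to H, up to C, 2× left (reaching A), down to D — 13 moves in all.
Check: all 14 open cells covered.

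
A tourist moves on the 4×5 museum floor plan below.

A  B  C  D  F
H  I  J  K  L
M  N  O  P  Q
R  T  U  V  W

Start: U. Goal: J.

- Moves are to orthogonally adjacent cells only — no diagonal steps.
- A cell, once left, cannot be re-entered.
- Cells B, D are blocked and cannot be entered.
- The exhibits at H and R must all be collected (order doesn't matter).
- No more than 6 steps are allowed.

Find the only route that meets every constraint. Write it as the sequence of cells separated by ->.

The budget equals the shortest possible length, so every move has to be on a shortest route through the required cells.
Route from U: 2× left (reaching R), 2× up (reaching H), 2× right (reaching J) — 6 moves in all.
Check: all required cells visited; 6 ≤ 6 moves.

U -> T -> R -> M -> H -> I -> J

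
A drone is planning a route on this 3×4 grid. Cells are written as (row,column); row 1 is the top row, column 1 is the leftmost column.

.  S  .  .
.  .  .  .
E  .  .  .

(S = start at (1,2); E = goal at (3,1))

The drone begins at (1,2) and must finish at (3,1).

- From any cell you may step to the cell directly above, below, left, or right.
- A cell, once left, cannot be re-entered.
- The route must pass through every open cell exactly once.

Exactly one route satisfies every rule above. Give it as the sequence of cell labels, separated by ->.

(1,2) -> (1,1) -> (2,1) -> (2,2) -> (2,3) -> (1,3) -> (1,4) -> (2,4) -> (3,4) -> (3,3) -> (3,2) -> (3,1)

Need to visit all 12 open cells exactly once, starting at (1,2) and ending at (3,1).
Cell (3,4) has only two open neighbours ((2,4) and (3,3)), so the path must pass straight through it: one of those is the cell it's entered from and the other is where it exits.
Route from (1,2): left to (1,1), down to (2,1), 2× right (reaching (2,3)), up to (1,3), right to (1,4), 2× down (reaching (3,4)), 3× left (reaching (3,1)) — 11 moves in all.
Check: all 12 open cells covered.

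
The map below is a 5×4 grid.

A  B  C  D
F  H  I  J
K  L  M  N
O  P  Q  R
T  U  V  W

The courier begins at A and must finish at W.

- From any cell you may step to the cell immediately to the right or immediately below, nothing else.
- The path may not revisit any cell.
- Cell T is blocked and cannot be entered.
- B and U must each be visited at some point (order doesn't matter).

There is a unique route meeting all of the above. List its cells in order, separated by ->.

A -> B -> H -> L -> P -> U -> V -> W

Moves only go right or down, so the column and row indices never decrease.
Route from A: right to B, 4× down (reaching U), 2× right (reaching W) — 7 moves in all.
Check: all required cells visited.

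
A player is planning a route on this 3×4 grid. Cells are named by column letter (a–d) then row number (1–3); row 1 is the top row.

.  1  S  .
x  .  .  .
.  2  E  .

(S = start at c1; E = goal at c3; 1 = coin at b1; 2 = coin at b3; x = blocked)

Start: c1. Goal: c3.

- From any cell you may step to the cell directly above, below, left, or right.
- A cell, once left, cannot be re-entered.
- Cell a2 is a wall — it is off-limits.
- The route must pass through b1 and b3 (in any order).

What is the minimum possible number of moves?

4

Any route passes through b1 and b3 in some order between c1 and c3. Summing Manhattan distances along each leg and taking the cheapest ordering (c1 → b1 → b3 → c3) gives a lower bound of 1 + 2 + 1 = 4 moves.
A route of 4 moves achieves this: c1 → b1 → b2 → b3 → c3.
Since 4 matches the lower bound, it is optimal.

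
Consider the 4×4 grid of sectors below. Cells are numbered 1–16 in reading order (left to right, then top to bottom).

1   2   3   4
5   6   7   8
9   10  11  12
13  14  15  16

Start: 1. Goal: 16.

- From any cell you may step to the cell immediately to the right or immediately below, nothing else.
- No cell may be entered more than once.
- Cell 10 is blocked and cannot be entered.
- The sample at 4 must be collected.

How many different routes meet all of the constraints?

A right/down-only route from 1 to 16 makes exactly 3 down-moves and 3 right-moves in some order.
With no other constraints that would be C(6,3) = 20 routes.
Split at 4 and multiply the segment counts (each segment already excludes blocked cells): 1→4: 1; 4→16: 1; product = 1.
That gives 1 route.

1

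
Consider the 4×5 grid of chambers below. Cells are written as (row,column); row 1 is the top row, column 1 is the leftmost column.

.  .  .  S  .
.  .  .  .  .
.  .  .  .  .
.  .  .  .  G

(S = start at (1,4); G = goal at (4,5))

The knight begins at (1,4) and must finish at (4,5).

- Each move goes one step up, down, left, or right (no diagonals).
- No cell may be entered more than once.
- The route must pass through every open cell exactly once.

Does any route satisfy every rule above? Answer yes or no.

Colour the cells like a checkerboard: each orthogonal step flips colour, so a Hamiltonian route alternates colours. Here there are 10 cells of one colour and 10 of the other, with start on the same colour as the goal — the counts and endpoints can't be arranged into an alternating sequence of length 20, so no Hamiltonian route exists.

no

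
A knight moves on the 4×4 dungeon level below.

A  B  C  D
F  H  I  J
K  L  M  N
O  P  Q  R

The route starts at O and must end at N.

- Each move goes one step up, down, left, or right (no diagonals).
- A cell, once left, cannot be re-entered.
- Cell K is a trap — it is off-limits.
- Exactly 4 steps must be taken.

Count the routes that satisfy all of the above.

Need simple routes of exactly 4 moves from O to N (Manhattan distance 4, so 0 moves are spent on a detour and 0 undoing it).
Enumerating: O P L M N | O P Q M N | O P Q R N.
That gives 3 routes.

3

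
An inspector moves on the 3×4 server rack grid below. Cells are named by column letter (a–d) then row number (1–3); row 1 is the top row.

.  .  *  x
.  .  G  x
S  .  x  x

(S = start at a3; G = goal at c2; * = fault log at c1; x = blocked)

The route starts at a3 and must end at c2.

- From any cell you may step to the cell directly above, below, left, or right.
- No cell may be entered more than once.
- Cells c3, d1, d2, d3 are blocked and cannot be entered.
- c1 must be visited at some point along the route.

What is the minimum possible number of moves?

5

Any route passes through c1 somewhere between a3 and c2. Summing Manhattan distances along the two legs (a3 → c1 → c2) gives a lower bound of 4 + 1 = 5 moves.
A route of 5 moves achieves this: a3 → a2 → a1 → b1 → c1 → c2.
Since 5 matches the lower bound, it is optimal.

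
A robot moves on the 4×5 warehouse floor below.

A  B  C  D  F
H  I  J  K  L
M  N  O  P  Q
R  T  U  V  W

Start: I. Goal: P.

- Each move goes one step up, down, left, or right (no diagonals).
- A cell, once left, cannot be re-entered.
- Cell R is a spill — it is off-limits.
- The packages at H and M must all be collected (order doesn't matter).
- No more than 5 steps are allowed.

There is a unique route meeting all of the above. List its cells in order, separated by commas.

Any route must reach H and M and still end at P within 5 moves, so the order of the required stops is forced.
Route from I: left to H, down to M, 3× right (reaching P) — 5 moves in all.
Check: all required cells visited; 5 ≤ 5 moves.

I, H, M, N, O, P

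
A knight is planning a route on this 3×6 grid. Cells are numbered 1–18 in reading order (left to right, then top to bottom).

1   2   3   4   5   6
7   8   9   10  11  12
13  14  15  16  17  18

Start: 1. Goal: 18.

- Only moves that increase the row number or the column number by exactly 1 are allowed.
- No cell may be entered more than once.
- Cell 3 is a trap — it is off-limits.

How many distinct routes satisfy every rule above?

11

A right/down-only route from 1 to 18 makes exactly 2 down-moves and 5 right-moves in some order.
With no other constraints that would be C(7,2) = 21 routes.
Subtract routes through each blocked cell (inclusion–exclusion for overlaps): − through 3: 10 → 11.
That gives 11 routes.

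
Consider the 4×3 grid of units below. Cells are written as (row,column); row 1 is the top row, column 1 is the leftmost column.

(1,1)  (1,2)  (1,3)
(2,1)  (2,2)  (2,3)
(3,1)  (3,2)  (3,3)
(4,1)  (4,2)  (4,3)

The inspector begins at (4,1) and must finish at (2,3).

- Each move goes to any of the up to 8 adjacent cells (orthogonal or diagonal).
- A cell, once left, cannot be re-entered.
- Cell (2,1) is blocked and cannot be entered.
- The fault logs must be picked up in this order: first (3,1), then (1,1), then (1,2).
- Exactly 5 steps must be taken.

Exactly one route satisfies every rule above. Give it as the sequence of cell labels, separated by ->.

The waypoints must appear in the order (3,1), (1,1), (1,2), with no cell reused.
Route from (4,1): up 1 to (3,1), up-right 1 to (2,2), up-left 1 to (1,1), right 1 to (1,2), down-right 1 to (2,3) — 5 moves in all.
Check: order respected ((3,1) at step 1, (1,1) at step 3, (1,2) at step 4); 5 moves as required.

(4,1) -> (3,1) -> (2,2) -> (1,1) -> (1,2) -> (2,3)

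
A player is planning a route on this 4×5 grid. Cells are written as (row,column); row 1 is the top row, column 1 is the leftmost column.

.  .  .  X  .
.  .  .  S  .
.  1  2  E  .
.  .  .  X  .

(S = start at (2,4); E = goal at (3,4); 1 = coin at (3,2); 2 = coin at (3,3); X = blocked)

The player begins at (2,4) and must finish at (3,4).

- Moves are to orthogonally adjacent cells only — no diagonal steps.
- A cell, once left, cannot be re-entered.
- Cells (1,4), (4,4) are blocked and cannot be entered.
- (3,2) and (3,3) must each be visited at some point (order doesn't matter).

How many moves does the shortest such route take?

Any route passes through (3,2) and (3,3) in some order between (2,4) and (3,4). Summing Manhattan distances along each leg and taking the cheapest ordering ((2,4) → (3,2) → (3,3) → (3,4)) gives a lower bound of 3 + 1 + 1 = 5 moves.
A route of 5 moves achieves this: (2,4) → (2,3) → (2,2) → (3,2) → (3,3) → (3,4).
Since 5 matches the lower bound, it is optimal.

5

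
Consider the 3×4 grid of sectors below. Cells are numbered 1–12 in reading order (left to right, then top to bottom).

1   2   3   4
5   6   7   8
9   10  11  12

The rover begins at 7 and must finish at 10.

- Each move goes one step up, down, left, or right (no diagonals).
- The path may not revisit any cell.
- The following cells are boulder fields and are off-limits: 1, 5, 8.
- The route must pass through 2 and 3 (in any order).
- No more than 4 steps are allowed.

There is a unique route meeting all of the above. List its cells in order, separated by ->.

7 -> 3 -> 2 -> 6 -> 10

The budget equals the shortest possible length, so every move has to be on a shortest route through the required cells.
Route from 7: up to 3, left to 2, 2× down (reaching 10) — 4 moves in all.
Check: all required cells visited; 4 ≤ 4 moves.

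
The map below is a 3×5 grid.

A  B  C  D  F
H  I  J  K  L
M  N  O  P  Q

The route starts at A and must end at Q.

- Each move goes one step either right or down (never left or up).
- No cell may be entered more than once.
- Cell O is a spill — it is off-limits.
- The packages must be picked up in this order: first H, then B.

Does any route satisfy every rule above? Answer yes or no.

B lies above H, so going from H to B would need an upward move — but moves only go right/down, so H cannot be visited before B.

no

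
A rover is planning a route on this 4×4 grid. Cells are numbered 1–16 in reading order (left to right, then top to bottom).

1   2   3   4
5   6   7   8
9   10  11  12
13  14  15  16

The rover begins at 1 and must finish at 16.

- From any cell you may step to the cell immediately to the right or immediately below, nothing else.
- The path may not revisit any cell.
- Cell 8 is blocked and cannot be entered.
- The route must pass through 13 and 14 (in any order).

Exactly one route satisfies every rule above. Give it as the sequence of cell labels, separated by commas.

1, 5, 9, 13, 14, 15, 16

Moves only go right or down, so the column and row indices never decrease.
Route from 1: 3× down (reaching 13), 3× right (reaching 16) — 6 moves in all.
Check: all required cells visited.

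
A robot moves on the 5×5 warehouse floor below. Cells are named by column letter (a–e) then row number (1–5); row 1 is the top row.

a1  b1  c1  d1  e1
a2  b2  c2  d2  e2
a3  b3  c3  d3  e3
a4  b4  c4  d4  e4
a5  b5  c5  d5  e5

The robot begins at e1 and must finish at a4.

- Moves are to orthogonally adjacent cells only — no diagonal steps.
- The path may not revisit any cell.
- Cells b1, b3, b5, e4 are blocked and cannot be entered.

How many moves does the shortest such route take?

7

The Manhattan distance from e1 to a4 is |1−4| + |5−1| = 7, so at least 7 moves are needed.
A route of 7 moves achieves this: e1 → e2 → e3 → d3 → d4 → c4 → b4 → a4.
Since 7 matches the lower bound, it is optimal.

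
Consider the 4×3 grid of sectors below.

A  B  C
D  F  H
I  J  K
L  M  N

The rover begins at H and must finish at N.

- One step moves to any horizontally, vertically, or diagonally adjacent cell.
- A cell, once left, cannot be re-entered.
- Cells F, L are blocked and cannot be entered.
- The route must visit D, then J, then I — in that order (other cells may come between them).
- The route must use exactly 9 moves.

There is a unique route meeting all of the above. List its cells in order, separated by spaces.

H C B A D J I M K N

The waypoints must appear in the order D, J, I, with no cell reused.
Route from H: up to C, 2× left (reaching A), down to D, down-right to J, left to I, down-right to M, up-right to K, down to N — 9 moves in all.
Check: order respected (D at step 4, J at step 5, I at step 6); 9 moves as required.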